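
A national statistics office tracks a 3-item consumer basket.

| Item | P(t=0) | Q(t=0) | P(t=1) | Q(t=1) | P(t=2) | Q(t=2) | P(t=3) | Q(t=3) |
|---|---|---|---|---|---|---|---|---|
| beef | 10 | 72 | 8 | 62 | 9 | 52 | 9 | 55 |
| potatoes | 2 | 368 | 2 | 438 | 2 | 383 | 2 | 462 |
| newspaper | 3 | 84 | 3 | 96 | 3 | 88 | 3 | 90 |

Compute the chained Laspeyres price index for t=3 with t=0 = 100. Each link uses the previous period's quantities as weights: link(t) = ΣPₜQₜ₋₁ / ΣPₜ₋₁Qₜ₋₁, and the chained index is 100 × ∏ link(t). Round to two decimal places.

Link t=0→t=1:
ΣP(t=1)Q(t=0) = 8×72 + 2×368 + 3×84 = 576 + 736 + 252 = 1564
ΣP(t=0)Q(t=0) = 10×72 + 2×368 + 3×84 = 720 + 736 + 252 = 1708
link = 1564/1708 = 0.915691
Link t=1→t=2:
ΣP(t=2)Q(t=1) = 9×62 + 2×438 + 3×96 = 558 + 876 + 288 = 1722
ΣP(t=1)Q(t=1) = 8×62 + 2×438 + 3×96 = 496 + 876 + 288 = 1660
link = 1722/1660 = 1.037349
Link t=2→t=3:
ΣP(t=3)Q(t=2) = 9×52 + 2×383 + 3×88 = 468 + 766 + 264 = 1498
ΣP(t=2)Q(t=2) = 9×52 + 2×383 + 3×88 = 468 + 766 + 264 = 1498
link = 1498/1498 = 1.000000
Chained index = 100 × 0.915691 × 1.037349 × 1.000000 = 94.9891

94.99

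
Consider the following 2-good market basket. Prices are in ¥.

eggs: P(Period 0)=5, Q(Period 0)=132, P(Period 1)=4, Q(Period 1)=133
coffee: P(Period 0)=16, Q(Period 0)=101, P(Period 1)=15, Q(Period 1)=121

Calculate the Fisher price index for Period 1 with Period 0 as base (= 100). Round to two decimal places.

Laspeyres component (base-period weights):
ΣP(Period 1)Q(Period 0) = 4×132 + 15×101 = 528 + 1515 = 2043
ΣP(Period 0)Q(Period 0) = 5×132 + 16×101 = 660 + 1616 = 2276
L = 2043 / 2276 × 100 = 89.7627
Paasche component (current-period weights):
ΣP(Period 1)Q(Period 1) = 4×133 + 15×121 = 532 + 1815 = 2347
ΣP(Period 0)Q(Period 1) = 5×133 + 16×121 = 665 + 1936 = 2601
P = 2347 / 2601 × 100 = 90.2345
Fisher = √(L × P) = √(89.7627 × 90.2345) = 89.9983

90.00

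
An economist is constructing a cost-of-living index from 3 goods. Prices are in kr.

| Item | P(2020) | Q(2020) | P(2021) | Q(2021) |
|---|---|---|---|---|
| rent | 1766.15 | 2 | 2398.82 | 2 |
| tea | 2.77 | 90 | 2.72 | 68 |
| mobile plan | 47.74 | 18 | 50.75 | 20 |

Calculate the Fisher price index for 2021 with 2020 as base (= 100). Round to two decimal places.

Laspeyres component (base-period weights):
ΣP(2021)Q(2020) = 2398.82×2 + 2.72×90 + 50.75×18 = 4797.64 + 244.8 + 913.5 = 5955.94
ΣP(2020)Q(2020) = 1766.15×2 + 2.77×90 + 47.74×18 = 3532.3 + 249.3 + 859.32 = 4640.92
L = 5955.94 / 4640.92 × 100 = 128.3353
Paasche component (current-period weights):
ΣP(2021)Q(2021) = 2398.82×2 + 2.72×68 + 50.75×20 = 4797.64 + 184.96 + 1015 = 5997.6
ΣP(2020)Q(2021) = 1766.15×2 + 2.77×68 + 47.74×20 = 3532.3 + 188.36 + 954.8 = 4675.46
P = 5997.6 / 4675.46 × 100 = 128.2783
Fisher = √(L × P) = √(128.3353 × 128.2783) = 128.3068

128.31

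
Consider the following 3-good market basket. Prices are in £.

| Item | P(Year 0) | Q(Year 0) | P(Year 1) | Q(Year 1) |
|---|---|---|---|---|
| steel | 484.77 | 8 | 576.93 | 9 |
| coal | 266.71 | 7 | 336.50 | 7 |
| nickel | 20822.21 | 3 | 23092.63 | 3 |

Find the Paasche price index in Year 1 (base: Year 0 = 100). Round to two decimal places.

111.83

Paasche price index uses current-period quantities as weights.
ΣP(Year 1)·Q(Year 1) = 576.93×9 + 336.50×7 + 23092.63×3 = 5192.37 + 2355.5 + 69277.89 = 76825.76
ΣP(Year 0)·Q(Year 1) = 484.77×9 + 266.71×7 + 20822.21×3 = 4362.93 + 1866.97 + 62466.63 = 68696.53
Index = 76825.76 / 68696.53 × 100 = 111.8335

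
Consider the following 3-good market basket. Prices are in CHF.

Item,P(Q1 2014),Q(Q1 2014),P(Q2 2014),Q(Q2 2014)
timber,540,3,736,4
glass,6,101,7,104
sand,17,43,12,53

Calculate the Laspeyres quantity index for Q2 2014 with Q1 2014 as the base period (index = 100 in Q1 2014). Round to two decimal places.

Laspeyres quantity index uses base-period prices as weights.
ΣP(Q1 2014)·Q(Q2 2014) = 540×4 + 6×104 + 17×53 = 2160 + 624 + 901 = 3685
ΣP(Q1 2014)·Q(Q1 2014) = 540×3 + 6×101 + 17×43 = 1620 + 606 + 731 = 2957
Index = 3685 / 2957 × 100 = 124.6195

124.62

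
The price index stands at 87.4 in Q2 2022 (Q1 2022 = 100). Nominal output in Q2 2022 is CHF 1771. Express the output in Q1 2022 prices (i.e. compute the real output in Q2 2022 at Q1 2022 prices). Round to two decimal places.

2026.32

Real = Nominal ÷ (Index/100) = 1771 ÷ (87.4/100)
     = 1771 ÷ 0.874 = 2026.3158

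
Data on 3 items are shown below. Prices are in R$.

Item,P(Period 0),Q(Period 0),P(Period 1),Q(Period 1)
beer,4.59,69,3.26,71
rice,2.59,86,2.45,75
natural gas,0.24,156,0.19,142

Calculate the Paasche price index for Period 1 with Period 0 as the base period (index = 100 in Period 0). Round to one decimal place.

79.8

Paasche price index uses current-period quantities as weights.
ΣP(Period 1)·Q(Period 1) = 3.26×71 + 2.45×75 + 0.19×142 = 231.46 + 183.75 + 26.98 = 442.19
ΣP(Period 0)·Q(Period 1) = 4.59×71 + 2.59×75 + 0.24×142 = 325.89 + 194.25 + 34.08 = 554.22
Index = 442.19 / 554.22 × 100 = 79.7860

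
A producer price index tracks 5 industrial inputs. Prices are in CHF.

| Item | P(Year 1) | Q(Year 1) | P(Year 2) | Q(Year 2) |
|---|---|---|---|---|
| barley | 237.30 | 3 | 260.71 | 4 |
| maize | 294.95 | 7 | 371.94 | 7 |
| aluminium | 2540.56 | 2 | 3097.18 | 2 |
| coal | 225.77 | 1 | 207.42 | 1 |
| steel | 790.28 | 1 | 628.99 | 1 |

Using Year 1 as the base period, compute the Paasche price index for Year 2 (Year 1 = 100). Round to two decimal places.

Paasche price index uses current-period quantities as weights.
ΣP(Year 2)·Q(Year 2) = 260.71×4 + 371.94×7 + 3097.18×2 + 207.42×1 + 628.99×1 = 1042.84 + 2603.58 + 6194.36 + 207.42 + 628.99 = 10677.19
ΣP(Year 1)·Q(Year 2) = 237.30×4 + 294.95×7 + 2540.56×2 + 225.77×1 + 790.28×1 = 949.2 + 2064.65 + 5081.12 + 225.77 + 790.28 = 9111.02
Index = 10677.19 / 9111.02 × 100 = 117.1898

117.19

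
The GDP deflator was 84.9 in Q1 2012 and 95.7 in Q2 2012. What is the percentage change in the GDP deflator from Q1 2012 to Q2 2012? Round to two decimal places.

12.72%

Change = (95.7 − 84.9) / 84.9 × 100
       = 10.8 / 84.9 × 100 = 12.7208%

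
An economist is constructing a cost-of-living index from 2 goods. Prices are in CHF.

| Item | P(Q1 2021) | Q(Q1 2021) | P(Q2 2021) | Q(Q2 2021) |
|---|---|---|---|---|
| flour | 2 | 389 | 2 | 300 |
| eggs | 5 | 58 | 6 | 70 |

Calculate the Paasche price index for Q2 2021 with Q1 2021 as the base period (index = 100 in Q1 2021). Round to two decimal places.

Paasche price index uses current-period quantities as weights.
ΣP(Q2 2021)·Q(Q2 2021) = 2×300 + 6×70 = 600 + 420 = 1020
ΣP(Q1 2021)·Q(Q2 2021) = 2×300 + 5×70 = 600 + 350 = 950
Index = 1020 / 950 × 100 = 107.3684

107.37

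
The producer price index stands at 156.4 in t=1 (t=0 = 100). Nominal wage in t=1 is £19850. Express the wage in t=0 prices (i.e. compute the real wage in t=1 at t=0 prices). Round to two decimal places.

Real = Nominal ÷ (Index/100) = 19850 ÷ (156.4/100)
     = 19850 ÷ 1.564 = 12691.8159

12691.82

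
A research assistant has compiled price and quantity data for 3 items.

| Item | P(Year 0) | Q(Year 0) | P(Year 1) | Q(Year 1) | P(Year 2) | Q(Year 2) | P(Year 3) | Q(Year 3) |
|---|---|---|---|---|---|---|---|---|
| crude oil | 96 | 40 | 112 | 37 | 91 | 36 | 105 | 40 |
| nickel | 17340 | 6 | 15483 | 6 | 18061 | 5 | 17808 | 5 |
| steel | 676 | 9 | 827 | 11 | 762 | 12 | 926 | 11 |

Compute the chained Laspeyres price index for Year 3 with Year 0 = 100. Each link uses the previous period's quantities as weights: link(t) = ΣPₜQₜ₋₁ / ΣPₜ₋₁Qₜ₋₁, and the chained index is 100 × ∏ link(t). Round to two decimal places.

105.31

Link Year 0→Year 1:
ΣP(Year 1)Q(Year 0) = 112×40 + 15483×6 + 827×9 = 4480 + 92898 + 7443 = 104821
ΣP(Year 0)Q(Year 0) = 96×40 + 17340×6 + 676×9 = 3840 + 104040 + 6084 = 113964
link = 104821/113964 = 0.919773
Link Year 1→Year 2:
ΣP(Year 2)Q(Year 1) = 91×37 + 18061×6 + 762×11 = 3367 + 108366 + 8382 = 120115
ΣP(Year 1)Q(Year 1) = 112×37 + 15483×6 + 827×11 = 4144 + 92898 + 9097 = 106139
link = 120115/106139 = 1.131676
Link Year 2→Year 3:
ΣP(Year 3)Q(Year 2) = 105×36 + 17808×5 + 926×12 = 3780 + 89040 + 11112 = 103932
ΣP(Year 2)Q(Year 2) = 91×36 + 18061×5 + 762×12 = 3276 + 90305 + 9144 = 102725
link = 103932/102725 = 1.011750
Chained index = 100 × 0.919773 × 1.131676 × 1.011750 = 105.3115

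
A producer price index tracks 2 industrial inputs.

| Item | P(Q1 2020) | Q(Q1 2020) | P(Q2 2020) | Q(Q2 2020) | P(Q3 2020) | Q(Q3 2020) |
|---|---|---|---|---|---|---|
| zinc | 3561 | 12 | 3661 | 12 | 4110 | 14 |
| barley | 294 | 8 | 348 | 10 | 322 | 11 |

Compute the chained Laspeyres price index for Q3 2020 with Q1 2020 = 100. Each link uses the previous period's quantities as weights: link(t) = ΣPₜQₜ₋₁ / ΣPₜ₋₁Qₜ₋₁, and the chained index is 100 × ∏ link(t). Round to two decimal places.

Link Q1 2020→Q2 2020:
ΣP(Q2 2020)Q(Q1 2020) = 3661×12 + 348×8 = 43932 + 2784 = 46716
ΣP(Q1 2020)Q(Q1 2020) = 3561×12 + 294×8 = 42732 + 2352 = 45084
link = 46716/45084 = 1.036199
Link Q2 2020→Q3 2020:
ΣP(Q3 2020)Q(Q2 2020) = 4110×12 + 322×10 = 49320 + 3220 = 52540
ΣP(Q2 2020)Q(Q2 2020) = 3661×12 + 348×10 = 43932 + 3480 = 47412
link = 52540/47412 = 1.108158
Chained index = 100 × 1.036199 × 1.108158 = 114.8273

114.83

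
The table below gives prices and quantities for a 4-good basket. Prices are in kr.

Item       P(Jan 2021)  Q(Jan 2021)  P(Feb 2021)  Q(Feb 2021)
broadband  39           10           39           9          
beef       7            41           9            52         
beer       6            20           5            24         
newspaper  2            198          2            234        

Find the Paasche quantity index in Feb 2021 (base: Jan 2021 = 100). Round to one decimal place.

Paasche quantity index uses current-period prices as weights.
ΣP(Feb 2021)·Q(Feb 2021) = 39×9 + 9×52 + 5×24 + 2×234 = 351 + 468 + 120 + 468 = 1407
ΣP(Feb 2021)·Q(Jan 2021) = 39×10 + 9×41 + 5×20 + 2×198 = 390 + 369 + 100 + 396 = 1255
Index = 1407 / 1255 × 100 = 112.1116

112.1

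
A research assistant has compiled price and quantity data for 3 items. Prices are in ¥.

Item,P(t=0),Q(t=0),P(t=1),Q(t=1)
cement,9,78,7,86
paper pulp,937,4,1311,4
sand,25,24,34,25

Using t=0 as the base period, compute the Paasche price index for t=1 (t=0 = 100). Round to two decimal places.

130.10

Paasche price index uses current-period quantities as weights.
ΣP(t=1)·Q(t=1) = 7×86 + 1311×4 + 34×25 = 602 + 5244 + 850 = 6696
ΣP(t=0)·Q(t=1) = 9×86 + 937×4 + 25×25 = 774 + 3748 + 625 = 5147
Index = 6696 / 5147 × 100 = 130.0952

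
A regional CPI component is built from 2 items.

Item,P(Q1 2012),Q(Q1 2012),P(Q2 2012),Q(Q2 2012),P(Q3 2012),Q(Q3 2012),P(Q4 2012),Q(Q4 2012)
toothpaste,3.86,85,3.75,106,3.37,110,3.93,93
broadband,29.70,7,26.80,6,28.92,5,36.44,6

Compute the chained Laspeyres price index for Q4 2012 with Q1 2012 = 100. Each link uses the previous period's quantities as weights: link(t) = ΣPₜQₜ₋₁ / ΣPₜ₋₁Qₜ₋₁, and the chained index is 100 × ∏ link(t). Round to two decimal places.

107.09

Link Q1 2012→Q2 2012:
ΣP(Q2 2012)Q(Q1 2012) = 3.75×85 + 26.80×7 = 318.75 + 187.6 = 506.35
ΣP(Q1 2012)Q(Q1 2012) = 3.86×85 + 29.70×7 = 328.1 + 207.9 = 536
link = 506.35/536 = 0.944683
Link Q2 2012→Q3 2012:
ΣP(Q3 2012)Q(Q2 2012) = 3.37×106 + 28.92×6 = 357.22 + 173.52 = 530.74
ΣP(Q2 2012)Q(Q2 2012) = 3.75×106 + 26.80×6 = 397.5 + 160.8 = 558.3
link = 530.74/558.3 = 0.950636
Link Q3 2012→Q4 2012:
ΣP(Q4 2012)Q(Q3 2012) = 3.93×110 + 36.44×5 = 432.3 + 182.2 = 614.5
ΣP(Q3 2012)Q(Q3 2012) = 3.37×110 + 28.92×5 = 370.7 + 144.6 = 515.3
link = 614.5/515.3 = 1.192509
Chained index = 100 × 0.944683 × 0.950636 × 1.192509 = 107.0932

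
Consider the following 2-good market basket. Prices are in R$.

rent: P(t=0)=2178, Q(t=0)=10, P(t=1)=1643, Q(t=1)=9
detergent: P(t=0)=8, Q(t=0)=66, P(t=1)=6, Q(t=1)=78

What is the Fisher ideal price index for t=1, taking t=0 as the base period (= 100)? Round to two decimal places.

75.42

Laspeyres component (base-period weights):
ΣP(t=1)Q(t=0) = 1643×10 + 6×66 = 16430 + 396 = 16826
ΣP(t=0)Q(t=0) = 2178×10 + 8×66 = 21780 + 528 = 22308
L = 16826 / 22308 × 100 = 75.4259
Paasche component (current-period weights):
ΣP(t=1)Q(t=1) = 1643×9 + 6×78 = 14787 + 468 = 15255
ΣP(t=0)Q(t=1) = 2178×9 + 8×78 = 19602 + 624 = 20226
P = 15255 / 20226 × 100 = 75.4227
Fisher = √(L × P) = √(75.4259 × 75.4227) = 75.4243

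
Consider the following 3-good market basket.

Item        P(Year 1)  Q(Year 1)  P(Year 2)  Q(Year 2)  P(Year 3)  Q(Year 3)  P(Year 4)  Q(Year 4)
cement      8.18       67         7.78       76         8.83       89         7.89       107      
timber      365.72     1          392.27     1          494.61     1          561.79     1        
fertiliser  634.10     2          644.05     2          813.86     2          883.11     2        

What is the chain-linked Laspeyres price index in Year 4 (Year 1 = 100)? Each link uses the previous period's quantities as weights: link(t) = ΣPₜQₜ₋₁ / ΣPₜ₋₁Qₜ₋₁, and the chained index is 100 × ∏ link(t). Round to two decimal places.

129.28

Link Year 1→Year 2:
ΣP(Year 2)Q(Year 1) = 7.78×67 + 392.27×1 + 644.05×2 = 521.26 + 392.27 + 1288.1 = 2201.63
ΣP(Year 1)Q(Year 1) = 8.18×67 + 365.72×1 + 634.10×2 = 548.06 + 365.72 + 1268.2 = 2181.98
link = 2201.63/2181.98 = 1.009006
Link Year 2→Year 3:
ΣP(Year 3)Q(Year 2) = 8.83×76 + 494.61×1 + 813.86×2 = 671.08 + 494.61 + 1627.72 = 2793.41
ΣP(Year 2)Q(Year 2) = 7.78×76 + 392.27×1 + 644.05×2 = 591.28 + 392.27 + 1288.1 = 2271.65
link = 2793.41/2271.65 = 1.229683
Link Year 3→Year 4:
ΣP(Year 4)Q(Year 3) = 7.89×89 + 561.79×1 + 883.11×2 = 702.21 + 561.79 + 1766.22 = 3030.22
ΣP(Year 3)Q(Year 3) = 8.83×89 + 494.61×1 + 813.86×2 = 785.87 + 494.61 + 1627.72 = 2908.2
link = 3030.22/2908.2 = 1.041957
Chained index = 100 × 1.009006 × 1.229683 × 1.041957 = 129.2816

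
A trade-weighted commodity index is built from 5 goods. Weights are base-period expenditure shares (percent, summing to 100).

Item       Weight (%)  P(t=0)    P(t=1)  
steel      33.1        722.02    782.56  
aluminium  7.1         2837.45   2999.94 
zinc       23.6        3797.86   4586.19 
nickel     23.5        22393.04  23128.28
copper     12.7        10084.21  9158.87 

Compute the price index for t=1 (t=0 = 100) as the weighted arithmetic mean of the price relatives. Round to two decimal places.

107.69

steel: 33.1 × (782.56/722.02) = 33.1 × 1.083848 = 35.8754
aluminium: 7.1 × (2999.94/2837.45) = 7.1 × 1.057266 = 7.5066
zinc: 23.6 × (4586.19/3797.86) = 23.6 × 1.207572 = 28.4987
nickel: 23.5 × (23128.28/22393.04) = 23.5 × 1.032833 = 24.2716
copper: 12.7 × (9158.87/10084.21) = 12.7 × 0.908239 = 11.5346
Index = Σ wᵢ·(p₁ᵢ/p₀ᵢ) = 35.8754 + 7.5066 + 28.4987 + 24.2716 + 11.5346 = 107.6869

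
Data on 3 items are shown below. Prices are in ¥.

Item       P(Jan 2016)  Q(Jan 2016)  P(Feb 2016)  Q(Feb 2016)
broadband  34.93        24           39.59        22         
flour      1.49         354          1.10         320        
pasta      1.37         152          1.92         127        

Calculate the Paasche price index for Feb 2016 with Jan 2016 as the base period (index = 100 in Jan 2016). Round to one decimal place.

Paasche price index uses current-period quantities as weights.
ΣP(Feb 2016)·Q(Feb 2016) = 39.59×22 + 1.10×320 + 1.92×127 = 870.98 + 352 + 243.84 = 1466.82
ΣP(Jan 2016)·Q(Feb 2016) = 34.93×22 + 1.49×320 + 1.37×127 = 768.46 + 476.8 + 173.99 = 1419.25
Index = 1466.82 / 1419.25 × 100 = 103.3518

103.4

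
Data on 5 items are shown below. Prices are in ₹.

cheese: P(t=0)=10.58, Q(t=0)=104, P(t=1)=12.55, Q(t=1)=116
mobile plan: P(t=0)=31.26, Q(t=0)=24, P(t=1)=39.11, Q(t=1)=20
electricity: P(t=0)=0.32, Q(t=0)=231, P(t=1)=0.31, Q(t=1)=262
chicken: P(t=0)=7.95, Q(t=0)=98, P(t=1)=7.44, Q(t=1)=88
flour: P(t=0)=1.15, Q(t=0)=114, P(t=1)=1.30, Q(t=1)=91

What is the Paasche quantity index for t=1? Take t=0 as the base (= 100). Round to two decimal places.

96.85

Paasche quantity index uses current-period prices as weights.
ΣP(t=1)·Q(t=1) = 12.55×116 + 39.11×20 + 0.31×262 + 7.44×88 + 1.30×91 = 1455.8 + 782.2 + 81.22 + 654.72 + 118.3 = 3092.24
ΣP(t=1)·Q(t=0) = 12.55×104 + 39.11×24 + 0.31×231 + 7.44×98 + 1.30×114 = 1305.2 + 938.64 + 71.61 + 729.12 + 148.2 = 3192.77
Index = 3092.24 / 3192.77 × 100 = 96.8513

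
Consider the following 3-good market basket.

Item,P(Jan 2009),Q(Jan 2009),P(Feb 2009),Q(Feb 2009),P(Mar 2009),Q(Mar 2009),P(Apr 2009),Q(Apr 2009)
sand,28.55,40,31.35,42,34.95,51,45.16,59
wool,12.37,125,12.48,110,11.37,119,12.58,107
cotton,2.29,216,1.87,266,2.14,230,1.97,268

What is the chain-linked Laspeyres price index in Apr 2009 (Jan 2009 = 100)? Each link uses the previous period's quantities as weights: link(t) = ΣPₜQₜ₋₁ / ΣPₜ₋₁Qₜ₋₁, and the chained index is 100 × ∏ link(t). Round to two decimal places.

Link Jan 2009→Feb 2009:
ΣP(Feb 2009)Q(Jan 2009) = 31.35×40 + 12.48×125 + 1.87×216 = 1254 + 1560 + 403.92 = 3217.92
ΣP(Jan 2009)Q(Jan 2009) = 28.55×40 + 12.37×125 + 2.29×216 = 1142 + 1546.25 + 494.64 = 3182.89
link = 3217.92/3182.89 = 1.011006
Link Feb 2009→Mar 2009:
ΣP(Mar 2009)Q(Feb 2009) = 34.95×42 + 11.37×110 + 2.14×266 = 1467.9 + 1250.7 + 569.24 = 3287.84
ΣP(Feb 2009)Q(Feb 2009) = 31.35×42 + 12.48×110 + 1.87×266 = 1316.7 + 1372.8 + 497.42 = 3186.92
link = 3287.84/3186.92 = 1.031667
Link Mar 2009→Apr 2009:
ΣP(Apr 2009)Q(Mar 2009) = 45.16×51 + 12.58×119 + 1.97×230 = 2303.16 + 1497.02 + 453.1 = 4253.28
ΣP(Mar 2009)Q(Mar 2009) = 34.95×51 + 11.37×119 + 2.14×230 = 1782.45 + 1353.03 + 492.2 = 3627.68
link = 4253.28/3627.68 = 1.172452
Chained index = 100 × 1.011006 × 1.031667 × 1.172452 = 122.2892

122.29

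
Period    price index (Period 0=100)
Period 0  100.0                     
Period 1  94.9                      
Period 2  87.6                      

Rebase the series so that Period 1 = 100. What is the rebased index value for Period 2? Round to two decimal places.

Rebased(Period 2) = 87.6 / 94.9 × 100 = 92.3077

92.31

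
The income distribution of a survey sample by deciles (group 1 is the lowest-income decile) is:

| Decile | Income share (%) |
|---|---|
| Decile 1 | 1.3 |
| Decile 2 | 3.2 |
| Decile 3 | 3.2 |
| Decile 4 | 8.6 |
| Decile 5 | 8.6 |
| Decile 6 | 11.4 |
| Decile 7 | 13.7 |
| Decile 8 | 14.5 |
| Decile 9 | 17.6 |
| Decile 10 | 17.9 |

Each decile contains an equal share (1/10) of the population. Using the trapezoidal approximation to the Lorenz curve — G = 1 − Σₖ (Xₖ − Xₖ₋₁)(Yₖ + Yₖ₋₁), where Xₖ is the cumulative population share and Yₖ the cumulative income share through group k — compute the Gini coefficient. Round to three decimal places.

Cumulative income shares Yₖ: 0.0130, 0.0450, 0.0770, 0.1630, 0.2490, 0.3630, 0.5000, 0.6450, 0.8210, 1.0000
Σ (Xₖ−Xₖ₋₁)(Yₖ+Yₖ₋₁) = (1/10)(0.0130+0.0000) + (1/10)(0.0450+0.0130) + (1/10)(0.0770+0.0450) + (1/10)(0.1630+0.0770) + (1/10)(0.2490+0.1630) + (1/10)(0.3630+0.2490) + (1/10)(0.5000+0.3630) + (1/10)(0.6450+0.5000) + (1/10)(0.8210+0.6450) + (1/10)(1.0000+0.8210)
  = 0.0013 + 0.0058 + 0.0122 + 0.0240 + 0.0412 + 0.0612 + 0.0863 + 0.1145 + 0.1466 + 0.1821 = 0.6752
G = 1 − 0.6752 = 0.3248

0.325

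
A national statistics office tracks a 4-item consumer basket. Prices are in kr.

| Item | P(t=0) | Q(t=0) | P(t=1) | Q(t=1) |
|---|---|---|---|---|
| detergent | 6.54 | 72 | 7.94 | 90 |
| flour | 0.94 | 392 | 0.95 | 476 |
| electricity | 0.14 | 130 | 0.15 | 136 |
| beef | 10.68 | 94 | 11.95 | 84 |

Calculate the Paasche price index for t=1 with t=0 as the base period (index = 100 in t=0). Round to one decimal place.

112.2

Paasche price index uses current-period quantities as weights.
ΣP(t=1)·Q(t=1) = 7.94×90 + 0.95×476 + 0.15×136 + 11.95×84 = 714.6 + 452.2 + 20.4 + 1003.8 = 2191
ΣP(t=0)·Q(t=1) = 6.54×90 + 0.94×476 + 0.14×136 + 10.68×84 = 588.6 + 447.44 + 19.04 + 897.12 = 1952.2
Index = 2191 / 1952.2 × 100 = 112.2324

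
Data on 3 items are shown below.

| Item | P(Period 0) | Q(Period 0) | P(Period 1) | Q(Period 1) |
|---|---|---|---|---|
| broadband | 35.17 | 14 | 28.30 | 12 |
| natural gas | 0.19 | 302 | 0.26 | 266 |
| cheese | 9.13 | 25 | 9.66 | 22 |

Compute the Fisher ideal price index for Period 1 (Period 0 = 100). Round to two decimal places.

92.16

Laspeyres component (base-period weights):
ΣP(Period 1)Q(Period 0) = 28.30×14 + 0.26×302 + 9.66×25 = 396.2 + 78.52 + 241.5 = 716.22
ΣP(Period 0)Q(Period 0) = 35.17×14 + 0.19×302 + 9.13×25 = 492.38 + 57.38 + 228.25 = 778.01
L = 716.22 / 778.01 × 100 = 92.0579
Paasche component (current-period weights):
ΣP(Period 1)Q(Period 1) = 28.30×12 + 0.26×266 + 9.66×22 = 339.6 + 69.16 + 212.52 = 621.28
ΣP(Period 0)Q(Period 1) = 35.17×12 + 0.19×266 + 9.13×22 = 422.04 + 50.54 + 200.86 = 673.44
P = 621.28 / 673.44 × 100 = 92.2547
Fisher = √(L × P) = √(92.0579 × 92.2547) = 92.1563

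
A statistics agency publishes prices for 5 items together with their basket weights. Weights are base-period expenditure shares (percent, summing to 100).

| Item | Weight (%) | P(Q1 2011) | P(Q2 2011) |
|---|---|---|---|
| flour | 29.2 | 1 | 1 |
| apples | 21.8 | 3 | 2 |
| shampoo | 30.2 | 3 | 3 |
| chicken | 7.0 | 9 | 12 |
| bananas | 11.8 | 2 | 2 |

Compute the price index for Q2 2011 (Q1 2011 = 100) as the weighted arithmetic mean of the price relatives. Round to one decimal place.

flour: 29.2 × (1/1) = 29.2 × 1.000000 = 29.2000
apples: 21.8 × (2/3) = 21.8 × 0.666667 = 14.5333
shampoo: 30.2 × (3/3) = 30.2 × 1.000000 = 30.2000
chicken: 7.0 × (12/9) = 7.0 × 1.333333 = 9.3333
bananas: 11.8 × (2/2) = 11.8 × 1.000000 = 11.8000
Index = Σ wᵢ·(p₁ᵢ/p₀ᵢ) = 29.2000 + 14.5333 + 30.2000 + 9.3333 + 11.8000 = 95.0667

95.1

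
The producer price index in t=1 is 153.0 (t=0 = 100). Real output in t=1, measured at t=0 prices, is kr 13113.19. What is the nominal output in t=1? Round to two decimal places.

Nominal = Real × (Index/100) = 13113.19 × (153.0/100)
        = 13113.19 × 1.530 = 20063.1807

20063.18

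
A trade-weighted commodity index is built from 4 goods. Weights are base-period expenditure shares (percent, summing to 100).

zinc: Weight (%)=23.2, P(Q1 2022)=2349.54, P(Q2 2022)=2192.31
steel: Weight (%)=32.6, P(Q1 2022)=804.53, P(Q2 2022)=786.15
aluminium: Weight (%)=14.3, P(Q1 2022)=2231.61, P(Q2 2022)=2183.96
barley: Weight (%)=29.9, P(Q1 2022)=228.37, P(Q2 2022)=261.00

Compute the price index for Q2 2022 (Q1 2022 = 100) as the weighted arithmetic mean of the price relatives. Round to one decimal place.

101.7

zinc: 23.2 × (2192.31/2349.54) = 23.2 × 0.933081 = 21.6475
steel: 32.6 × (786.15/804.53) = 32.6 × 0.977154 = 31.8552
aluminium: 14.3 × (2183.96/2231.61) = 14.3 × 0.978648 = 13.9947
barley: 29.9 × (261.00/228.37) = 29.9 × 1.142882 = 34.1722
Index = Σ wᵢ·(p₁ᵢ/p₀ᵢ) = 21.6475 + 31.8552 + 13.9947 + 34.1722 = 101.6695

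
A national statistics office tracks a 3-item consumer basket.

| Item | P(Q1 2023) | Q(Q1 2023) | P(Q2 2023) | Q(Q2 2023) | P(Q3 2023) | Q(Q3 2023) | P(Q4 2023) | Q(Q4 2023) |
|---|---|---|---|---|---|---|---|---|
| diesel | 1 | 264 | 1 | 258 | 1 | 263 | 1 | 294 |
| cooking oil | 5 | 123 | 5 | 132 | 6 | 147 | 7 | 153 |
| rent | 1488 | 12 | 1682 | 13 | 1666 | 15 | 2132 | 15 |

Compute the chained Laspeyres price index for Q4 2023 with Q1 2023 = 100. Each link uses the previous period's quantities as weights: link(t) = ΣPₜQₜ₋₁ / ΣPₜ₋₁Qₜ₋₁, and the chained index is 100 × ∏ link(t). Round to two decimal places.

142.65

Link Q1 2023→Q2 2023:
ΣP(Q2 2023)Q(Q1 2023) = 1×264 + 5×123 + 1682×12 = 264 + 615 + 20184 = 21063
ΣP(Q1 2023)Q(Q1 2023) = 1×264 + 5×123 + 1488×12 = 264 + 615 + 17856 = 18735
link = 21063/18735 = 1.124259
Link Q2 2023→Q3 2023:
ΣP(Q3 2023)Q(Q2 2023) = 1×258 + 6×132 + 1666×13 = 258 + 792 + 21658 = 22708
ΣP(Q2 2023)Q(Q2 2023) = 1×258 + 5×132 + 1682×13 = 258 + 660 + 21866 = 22784
link = 22708/22784 = 0.996664
Link Q3 2023→Q4 2023:
ΣP(Q4 2023)Q(Q3 2023) = 1×263 + 7×147 + 2132×15 = 263 + 1029 + 31980 = 33272
ΣP(Q3 2023)Q(Q3 2023) = 1×263 + 6×147 + 1666×15 = 263 + 882 + 24990 = 26135
link = 33272/26135 = 1.273082
Chained index = 100 × 1.124259 × 0.996664 × 1.273082 = 142.6500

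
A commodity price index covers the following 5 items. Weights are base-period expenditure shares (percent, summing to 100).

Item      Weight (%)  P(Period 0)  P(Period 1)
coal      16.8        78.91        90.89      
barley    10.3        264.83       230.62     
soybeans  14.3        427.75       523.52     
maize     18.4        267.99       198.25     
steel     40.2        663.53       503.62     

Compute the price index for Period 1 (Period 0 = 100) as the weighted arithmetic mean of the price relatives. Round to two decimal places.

coal: 16.8 × (90.89/78.91) = 16.8 × 1.151819 = 19.3506
barley: 10.3 × (230.62/264.83) = 10.3 × 0.870823 = 8.9695
soybeans: 14.3 × (523.52/427.75) = 14.3 × 1.223892 = 17.5017
maize: 18.4 × (198.25/267.99) = 18.4 × 0.739766 = 13.6117
steel: 40.2 × (503.62/663.53) = 40.2 × 0.759001 = 30.5118
Index = Σ wᵢ·(p₁ᵢ/p₀ᵢ) = 19.3506 + 8.9695 + 17.5017 + 13.6117 + 30.5118 = 89.9452

89.95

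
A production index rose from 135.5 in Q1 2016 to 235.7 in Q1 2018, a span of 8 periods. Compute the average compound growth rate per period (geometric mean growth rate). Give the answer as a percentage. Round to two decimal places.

Growth factor = (235.7/135.5)^(1/8) = (1.739483)^(1/8) = 1.071649
Growth rate = 1.071649 − 1 = 0.071649 = 7.1649%

7.16%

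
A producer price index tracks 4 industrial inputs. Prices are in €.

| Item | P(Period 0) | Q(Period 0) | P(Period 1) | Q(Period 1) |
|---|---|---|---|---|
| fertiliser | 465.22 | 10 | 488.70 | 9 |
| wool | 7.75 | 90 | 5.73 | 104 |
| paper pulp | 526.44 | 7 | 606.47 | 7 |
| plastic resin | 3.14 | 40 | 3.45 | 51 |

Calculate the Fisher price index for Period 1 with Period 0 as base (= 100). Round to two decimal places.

106.68

Laspeyres component (base-period weights):
ΣP(Period 1)Q(Period 0) = 488.70×10 + 5.73×90 + 606.47×7 + 3.45×40 = 4887 + 515.7 + 4245.29 + 138 = 9785.99
ΣP(Period 0)Q(Period 0) = 465.22×10 + 7.75×90 + 526.44×7 + 3.14×40 = 4652.2 + 697.5 + 3685.08 + 125.6 = 9160.38
L = 9785.99 / 9160.38 × 100 = 106.8295
Paasche component (current-period weights):
ΣP(Period 1)Q(Period 1) = 488.70×9 + 5.73×104 + 606.47×7 + 3.45×51 = 4398.3 + 595.92 + 4245.29 + 175.95 = 9415.46
ΣP(Period 0)Q(Period 1) = 465.22×9 + 7.75×104 + 526.44×7 + 3.14×51 = 4186.98 + 806 + 3685.08 + 160.14 = 8838.2
P = 9415.46 / 8838.2 × 100 = 106.5314
Fisher = √(L × P) = √(106.8295 × 106.5314) = 106.6804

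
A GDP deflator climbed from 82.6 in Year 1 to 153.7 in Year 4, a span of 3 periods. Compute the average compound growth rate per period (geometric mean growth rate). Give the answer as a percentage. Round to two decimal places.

Growth factor = (153.7/82.6)^(1/3) = (1.860775)^(1/3) = 1.229980
Growth rate = 1.229980 − 1 = 0.229980 = 22.9980%

23.00%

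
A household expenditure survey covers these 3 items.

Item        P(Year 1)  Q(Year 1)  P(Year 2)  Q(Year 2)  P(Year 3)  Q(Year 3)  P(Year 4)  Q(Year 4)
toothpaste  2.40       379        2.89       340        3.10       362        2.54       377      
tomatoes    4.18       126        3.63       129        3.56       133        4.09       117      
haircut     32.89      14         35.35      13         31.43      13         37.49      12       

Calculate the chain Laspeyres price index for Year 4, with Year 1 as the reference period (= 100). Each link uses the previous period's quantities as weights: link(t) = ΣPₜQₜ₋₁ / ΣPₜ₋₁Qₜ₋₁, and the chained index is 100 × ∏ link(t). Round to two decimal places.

Link Year 1→Year 2:
ΣP(Year 2)Q(Year 1) = 2.89×379 + 3.63×126 + 35.35×14 = 1095.31 + 457.38 + 494.9 = 2047.59
ΣP(Year 1)Q(Year 1) = 2.40×379 + 4.18×126 + 32.89×14 = 909.6 + 526.68 + 460.46 = 1896.74
link = 2047.59/1896.74 = 1.079531
Link Year 2→Year 3:
ΣP(Year 3)Q(Year 2) = 3.10×340 + 3.56×129 + 31.43×13 = 1054 + 459.24 + 408.59 = 1921.83
ΣP(Year 2)Q(Year 2) = 2.89×340 + 3.63×129 + 35.35×13 = 982.6 + 468.27 + 459.55 = 1910.42
link = 1921.83/1910.42 = 1.005973
Link Year 3→Year 4:
ΣP(Year 4)Q(Year 3) = 2.54×362 + 4.09×133 + 37.49×13 = 919.48 + 543.97 + 487.37 = 1950.82
ΣP(Year 3)Q(Year 3) = 3.10×362 + 3.56×133 + 31.43×13 = 1122.2 + 473.48 + 408.59 = 2004.27
link = 1950.82/2004.27 = 0.973332
Chained index = 100 × 1.079531 × 1.005973 × 0.973332 = 105.7018

105.70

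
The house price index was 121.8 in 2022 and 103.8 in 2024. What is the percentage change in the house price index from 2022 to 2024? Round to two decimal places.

-14.78%

Change = (103.8 − 121.8) / 121.8 × 100
       = -18.0 / 121.8 × 100 = -14.7783%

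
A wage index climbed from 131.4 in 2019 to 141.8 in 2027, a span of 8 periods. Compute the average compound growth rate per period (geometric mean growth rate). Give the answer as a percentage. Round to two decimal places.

Growth factor = (141.8/131.4)^(1/8) = (1.079148)^(1/8) = 1.009567
Growth rate = 1.009567 − 1 = 0.009567 = 0.9567%

0.96%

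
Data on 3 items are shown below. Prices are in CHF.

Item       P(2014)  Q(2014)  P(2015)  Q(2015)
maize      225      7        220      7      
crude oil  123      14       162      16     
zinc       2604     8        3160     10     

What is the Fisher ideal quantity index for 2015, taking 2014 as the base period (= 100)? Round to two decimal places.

122.72

Laspeyres component (base-period weights):
ΣP(2014)Q(2015) = 225×7 + 123×16 + 2604×10 = 1575 + 1968 + 26040 = 29583
ΣP(2014)Q(2014) = 225×7 + 123×14 + 2604×8 = 1575 + 1722 + 20832 = 24129
L = 29583 / 24129 × 100 = 122.6035
Paasche component (current-period weights):
ΣP(2015)Q(2015) = 220×7 + 162×16 + 3160×10 = 1540 + 2592 + 31600 = 35732
ΣP(2015)Q(2014) = 220×7 + 162×14 + 3160×8 = 1540 + 2268 + 25280 = 29088
P = 35732 / 29088 × 100 = 122.8410
Fisher = √(L × P) = √(122.6035 × 122.8410) = 122.7222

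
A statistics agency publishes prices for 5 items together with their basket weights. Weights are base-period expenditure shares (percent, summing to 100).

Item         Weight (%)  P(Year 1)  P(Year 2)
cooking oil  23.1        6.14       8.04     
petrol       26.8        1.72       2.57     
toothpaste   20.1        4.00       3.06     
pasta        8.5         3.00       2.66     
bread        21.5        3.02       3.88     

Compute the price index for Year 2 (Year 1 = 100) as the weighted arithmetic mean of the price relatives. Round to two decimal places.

120.83

cooking oil: 23.1 × (8.04/6.14) = 23.1 × 1.309446 = 30.2482
petrol: 26.8 × (2.57/1.72) = 26.8 × 1.494186 = 40.0442
toothpaste: 20.1 × (3.06/4.00) = 20.1 × 0.765000 = 15.3765
pasta: 8.5 × (2.66/3.00) = 8.5 × 0.886667 = 7.5367
bread: 21.5 × (3.88/3.02) = 21.5 × 1.284768 = 27.6225
Index = Σ wᵢ·(p₁ᵢ/p₀ᵢ) = 30.2482 + 40.0442 + 15.3765 + 7.5367 + 27.6225 = 120.8281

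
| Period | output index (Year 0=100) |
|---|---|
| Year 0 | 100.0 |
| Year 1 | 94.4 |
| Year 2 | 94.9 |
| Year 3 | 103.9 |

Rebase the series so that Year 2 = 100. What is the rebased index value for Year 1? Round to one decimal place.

99.5

Rebased(Year 1) = 94.4 / 94.9 × 100 = 99.4731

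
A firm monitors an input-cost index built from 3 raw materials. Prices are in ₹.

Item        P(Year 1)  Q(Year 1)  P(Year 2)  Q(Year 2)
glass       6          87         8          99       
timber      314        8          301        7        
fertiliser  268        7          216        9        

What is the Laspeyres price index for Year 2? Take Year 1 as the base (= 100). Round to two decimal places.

94.01

Laspeyres price index uses base-period quantities as weights.
ΣP(Year 2)·Q(Year 1) = 8×87 + 301×8 + 216×7 = 696 + 2408 + 1512 = 4616
ΣP(Year 1)·Q(Year 1) = 6×87 + 314×8 + 268×7 = 522 + 2512 + 1876 = 4910
Index = 4616 / 4910 × 100 = 94.0122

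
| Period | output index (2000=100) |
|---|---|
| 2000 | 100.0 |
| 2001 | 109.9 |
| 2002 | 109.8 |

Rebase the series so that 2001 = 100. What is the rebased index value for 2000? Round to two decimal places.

Rebased(2000) = 100.0 / 109.9 × 100 = 90.9918

90.99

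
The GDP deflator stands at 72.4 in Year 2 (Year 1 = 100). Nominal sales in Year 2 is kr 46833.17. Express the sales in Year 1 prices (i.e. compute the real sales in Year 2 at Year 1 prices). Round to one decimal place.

64686.7

Real = Nominal ÷ (Index/100) = 46833.17 ÷ (72.4/100)
     = 46833.17 ÷ 0.724 = 64686.6989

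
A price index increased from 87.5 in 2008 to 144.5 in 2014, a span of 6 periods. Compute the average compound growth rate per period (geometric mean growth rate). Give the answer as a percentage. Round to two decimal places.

8.72%

Growth factor = (144.5/87.5)^(1/6) = (1.651429)^(1/6) = 1.087201
Growth rate = 1.087201 − 1 = 0.087201 = 8.7201%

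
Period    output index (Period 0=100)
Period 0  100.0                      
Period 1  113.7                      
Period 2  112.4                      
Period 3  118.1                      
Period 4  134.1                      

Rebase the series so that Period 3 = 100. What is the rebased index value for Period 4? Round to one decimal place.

Rebased(Period 4) = 134.1 / 118.1 × 100 = 113.5478

113.5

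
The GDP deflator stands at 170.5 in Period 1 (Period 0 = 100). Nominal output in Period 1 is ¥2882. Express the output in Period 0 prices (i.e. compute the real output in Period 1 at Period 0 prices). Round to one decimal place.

1690.3

Real = Nominal ÷ (Index/100) = 2882 ÷ (170.5/100)
     = 2882 ÷ 1.705 = 1690.3226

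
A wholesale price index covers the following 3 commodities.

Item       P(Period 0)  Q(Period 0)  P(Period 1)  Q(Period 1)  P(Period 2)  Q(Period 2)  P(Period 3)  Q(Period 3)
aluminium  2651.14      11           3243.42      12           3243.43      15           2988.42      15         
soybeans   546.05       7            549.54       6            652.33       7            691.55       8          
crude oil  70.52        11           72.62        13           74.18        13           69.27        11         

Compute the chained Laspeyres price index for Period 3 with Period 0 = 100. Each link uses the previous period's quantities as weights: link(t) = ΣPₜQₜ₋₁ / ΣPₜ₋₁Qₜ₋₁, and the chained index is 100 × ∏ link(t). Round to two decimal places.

Link Period 0→Period 1:
ΣP(Period 1)Q(Period 0) = 3243.42×11 + 549.54×7 + 72.62×11 = 35677.62 + 3846.78 + 798.82 = 40323.22
ΣP(Period 0)Q(Period 0) = 2651.14×11 + 546.05×7 + 70.52×11 = 29162.54 + 3822.35 + 775.72 = 33760.61
link = 40323.22/33760.61 = 1.194387
Link Period 1→Period 2:
ΣP(Period 2)Q(Period 1) = 3243.43×12 + 652.33×6 + 74.18×13 = 38921.16 + 3913.98 + 964.34 = 43799.48
ΣP(Period 1)Q(Period 1) = 3243.42×12 + 549.54×6 + 72.62×13 = 38921.04 + 3297.24 + 944.06 = 43162.34
link = 43799.48/43162.34 = 1.014761
Link Period 2→Period 3:
ΣP(Period 3)Q(Period 2) = 2988.42×15 + 691.55×7 + 69.27×13 = 44826.3 + 4840.85 + 900.51 = 50567.66
ΣP(Period 2)Q(Period 2) = 3243.43×15 + 652.33×7 + 74.18×13 = 48651.45 + 4566.31 + 964.34 = 54182.1
link = 50567.66/54182.1 = 0.933291
Chained index = 100 × 1.194387 × 1.014761 × 0.933291 = 113.1165

113.12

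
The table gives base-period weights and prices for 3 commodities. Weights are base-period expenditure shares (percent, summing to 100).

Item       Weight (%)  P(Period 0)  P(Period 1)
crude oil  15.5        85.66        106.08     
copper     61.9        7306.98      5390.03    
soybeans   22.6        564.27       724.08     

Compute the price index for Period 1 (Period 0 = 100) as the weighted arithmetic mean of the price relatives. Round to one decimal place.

93.9

crude oil: 15.5 × (106.08/85.66) = 15.5 × 1.238384 = 19.1950
copper: 61.9 × (5390.03/7306.98) = 61.9 × 0.737655 = 45.6608
soybeans: 22.6 × (724.08/564.27) = 22.6 × 1.283215 = 29.0007
Index = Σ wᵢ·(p₁ᵢ/p₀ᵢ) = 19.1950 + 45.6608 + 29.0007 = 93.8565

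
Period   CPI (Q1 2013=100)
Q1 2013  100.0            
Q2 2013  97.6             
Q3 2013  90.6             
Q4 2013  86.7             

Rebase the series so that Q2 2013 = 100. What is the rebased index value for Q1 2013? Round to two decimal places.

102.46

Rebased(Q1 2013) = 100.0 / 97.6 × 100 = 102.4590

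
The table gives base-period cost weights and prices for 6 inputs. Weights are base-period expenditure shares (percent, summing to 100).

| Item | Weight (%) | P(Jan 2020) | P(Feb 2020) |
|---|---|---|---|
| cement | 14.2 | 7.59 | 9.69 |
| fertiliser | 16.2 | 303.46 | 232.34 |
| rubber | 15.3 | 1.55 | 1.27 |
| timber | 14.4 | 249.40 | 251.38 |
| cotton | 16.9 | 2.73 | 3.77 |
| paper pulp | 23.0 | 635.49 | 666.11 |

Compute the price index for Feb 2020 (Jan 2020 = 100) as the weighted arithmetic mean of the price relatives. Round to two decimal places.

cement: 14.2 × (9.69/7.59) = 14.2 × 1.276680 = 18.1289
fertiliser: 16.2 × (232.34/303.46) = 16.2 × 0.765636 = 12.4033
rubber: 15.3 × (1.27/1.55) = 15.3 × 0.819355 = 12.5361
timber: 14.4 × (251.38/249.40) = 14.4 × 1.007939 = 14.5143
cotton: 16.9 × (3.77/2.73) = 16.9 × 1.380952 = 23.3381
paper pulp: 23.0 × (666.11/635.49) = 23.0 × 1.048183 = 24.1082
Index = Σ wᵢ·(p₁ᵢ/p₀ᵢ) = 18.1289 + 12.4033 + 12.5361 + 14.5143 + 23.3381 + 24.1082 = 105.0289

105.03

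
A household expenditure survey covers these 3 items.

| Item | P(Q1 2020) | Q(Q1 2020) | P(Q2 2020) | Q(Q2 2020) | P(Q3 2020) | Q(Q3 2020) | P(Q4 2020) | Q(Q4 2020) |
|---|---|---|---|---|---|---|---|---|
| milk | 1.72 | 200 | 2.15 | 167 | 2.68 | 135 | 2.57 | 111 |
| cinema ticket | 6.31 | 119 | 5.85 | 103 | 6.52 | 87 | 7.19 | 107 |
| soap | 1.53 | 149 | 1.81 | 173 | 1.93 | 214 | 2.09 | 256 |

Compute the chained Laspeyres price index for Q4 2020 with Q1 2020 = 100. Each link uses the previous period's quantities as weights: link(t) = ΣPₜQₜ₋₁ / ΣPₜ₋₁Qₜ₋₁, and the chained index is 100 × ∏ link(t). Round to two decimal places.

127.24

Link Q1 2020→Q2 2020:
ΣP(Q2 2020)Q(Q1 2020) = 2.15×200 + 5.85×119 + 1.81×149 = 430 + 696.15 + 269.69 = 1395.84
ΣP(Q1 2020)Q(Q1 2020) = 1.72×200 + 6.31×119 + 1.53×149 = 344 + 750.89 + 227.97 = 1322.86
link = 1395.84/1322.86 = 1.055168
Link Q2 2020→Q3 2020:
ΣP(Q3 2020)Q(Q2 2020) = 2.68×167 + 6.52×103 + 1.93×173 = 447.56 + 671.56 + 333.89 = 1453.01
ΣP(Q2 2020)Q(Q2 2020) = 2.15×167 + 5.85×103 + 1.81×173 = 359.05 + 602.55 + 313.13 = 1274.73
link = 1453.01/1274.73 = 1.139857
Link Q3 2020→Q4 2020:
ΣP(Q4 2020)Q(Q3 2020) = 2.57×135 + 7.19×87 + 2.09×214 = 346.95 + 625.53 + 447.26 = 1419.74
ΣP(Q3 2020)Q(Q3 2020) = 2.68×135 + 6.52×87 + 1.93×214 = 361.8 + 567.24 + 413.02 = 1342.06
link = 1419.74/1342.06 = 1.057881
Chained index = 100 × 1.055168 × 1.139857 × 1.057881 = 127.2357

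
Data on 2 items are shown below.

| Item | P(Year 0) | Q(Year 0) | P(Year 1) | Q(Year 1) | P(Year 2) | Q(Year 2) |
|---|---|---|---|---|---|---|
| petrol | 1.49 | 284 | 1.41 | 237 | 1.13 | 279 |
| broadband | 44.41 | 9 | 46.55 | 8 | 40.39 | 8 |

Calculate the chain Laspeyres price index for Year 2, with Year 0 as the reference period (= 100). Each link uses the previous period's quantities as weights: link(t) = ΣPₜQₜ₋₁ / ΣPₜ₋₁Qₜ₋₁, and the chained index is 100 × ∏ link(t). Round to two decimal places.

Link Year 0→Year 1:
ΣP(Year 1)Q(Year 0) = 1.41×284 + 46.55×9 = 400.44 + 418.95 = 819.39
ΣP(Year 0)Q(Year 0) = 1.49×284 + 44.41×9 = 423.16 + 399.69 = 822.85
link = 819.39/822.85 = 0.995795
Link Year 1→Year 2:
ΣP(Year 2)Q(Year 1) = 1.13×237 + 40.39×8 = 267.81 + 323.12 = 590.93
ΣP(Year 1)Q(Year 1) = 1.41×237 + 46.55×8 = 334.17 + 372.4 = 706.57
link = 590.93/706.57 = 0.836336
Chained index = 100 × 0.995795 × 0.836336 = 83.2819

83.28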